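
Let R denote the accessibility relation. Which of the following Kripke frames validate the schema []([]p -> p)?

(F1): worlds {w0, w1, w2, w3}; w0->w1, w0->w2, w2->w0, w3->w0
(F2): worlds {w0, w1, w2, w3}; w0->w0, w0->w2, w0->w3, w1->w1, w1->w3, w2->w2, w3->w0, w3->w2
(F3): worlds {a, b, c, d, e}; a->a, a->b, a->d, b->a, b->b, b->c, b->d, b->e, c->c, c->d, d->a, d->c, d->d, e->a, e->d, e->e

(F3)

The schema corresponds to shift-reflexivity: forall x forall y (Rxy -> Ryy).
(F1): fails — Rw0w1 but not Rw1w1.
(F2): fails — Rw1w3 but not Rw3w3.
(F3): satisfies the condition.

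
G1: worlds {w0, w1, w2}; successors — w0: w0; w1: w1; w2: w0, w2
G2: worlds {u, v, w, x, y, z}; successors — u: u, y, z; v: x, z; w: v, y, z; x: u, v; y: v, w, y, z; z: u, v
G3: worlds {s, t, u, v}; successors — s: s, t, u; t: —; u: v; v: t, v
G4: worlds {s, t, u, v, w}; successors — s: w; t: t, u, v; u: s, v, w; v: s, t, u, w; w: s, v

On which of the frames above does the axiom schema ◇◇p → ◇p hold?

Frame correspondent (Sahlqvist): ∀x ∀y ∀z (Rxy ∧ Ryz → Rxz) — i.e. transitivity.
G1: ✓.
G2: fails — Ruz and Rzv but not Ruv.
G3: fails — Ruv and Rvt but not Rut.
G4: fails — Ruv and Rvt but not Rut.

G1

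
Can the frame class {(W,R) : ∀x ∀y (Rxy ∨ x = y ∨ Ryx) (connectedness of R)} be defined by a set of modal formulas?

If a class were modally definable it would be closed under disjoint unions (Goldblatt–Thomason).
Take 3 disjoint single-world reflexive frames: each is trivially connected, but their disjoint union has 3 worlds with no edge between distinct components, so it is not connected.
So no modal formula (or set of formulas) defines exactly the connected frames.

No — not modally definable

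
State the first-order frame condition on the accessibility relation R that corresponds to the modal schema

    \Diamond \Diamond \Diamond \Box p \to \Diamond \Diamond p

\forall x \forall y (x R^3 y \to \exists w (yRw \wedge x R^2 w))

This is a Sahlqvist (Geach-type) schema ◇^3□^1p → □^0◇^2p.
Minimal-valuation argument: fix x; take any y with xR^3y and any z with xR^0z. Set V(p) to the set of worlds R-reachable from y in exactly 1 step. Then □^1p holds at y, so the antecedent holds at x; validity forces ◇^2p at z, giving a w with zR^2w and yR^1w.
First-order correspondent: \forall x \forall y (x R^3 y \to \exists w (yRw \wedge x R^2 w)).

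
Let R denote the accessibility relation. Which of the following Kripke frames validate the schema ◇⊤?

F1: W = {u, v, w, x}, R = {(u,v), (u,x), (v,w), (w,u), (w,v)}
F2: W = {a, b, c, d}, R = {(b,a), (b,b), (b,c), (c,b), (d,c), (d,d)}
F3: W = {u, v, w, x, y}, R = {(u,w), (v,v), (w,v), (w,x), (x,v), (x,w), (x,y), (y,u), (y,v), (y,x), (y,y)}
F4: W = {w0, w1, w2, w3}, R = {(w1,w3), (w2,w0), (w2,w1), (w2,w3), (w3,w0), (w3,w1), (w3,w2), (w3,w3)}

F3

The schema corresponds to seriality: ∀x ∃y Rxy.
F1: fails — world x has no successor.
F2: fails — world a has no successor.
F3: holds.
F4: fails — world w0 has no successor.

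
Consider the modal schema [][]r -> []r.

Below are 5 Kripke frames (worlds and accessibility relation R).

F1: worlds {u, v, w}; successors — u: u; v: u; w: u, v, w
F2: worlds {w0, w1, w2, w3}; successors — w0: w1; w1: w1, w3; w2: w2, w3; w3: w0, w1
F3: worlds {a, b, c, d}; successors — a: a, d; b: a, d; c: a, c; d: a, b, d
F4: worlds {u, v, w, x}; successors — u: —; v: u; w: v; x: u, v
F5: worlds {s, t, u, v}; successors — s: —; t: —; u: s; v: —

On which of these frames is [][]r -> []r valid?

This is the axiom for density; its first-order frame correspondent is forall x forall y (Rxy -> exists z (Rxz & Rzy)).
F1: satisfies the condition.
F2: fails — Rw3w0 but no z with Rw3z and Rzw0.
F3: satisfies the condition.
F4: fails — Rvu but no z with Rvz and Rzu.
F5: fails — Rus but no z with Ruz and Rzs.

F1, F3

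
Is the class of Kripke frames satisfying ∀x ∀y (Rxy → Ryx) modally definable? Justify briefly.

This is a Sahlqvist condition; the B axiom r → □◇r defines it.
Suppose r→□◇r is valid. Take Rxy and set V(r)={x}. Then r at x, so □◇r at x, so ◇r at y, so some z with Ryz has r; z=x, i.e. Ryx.

Yes — defined by r → □◇r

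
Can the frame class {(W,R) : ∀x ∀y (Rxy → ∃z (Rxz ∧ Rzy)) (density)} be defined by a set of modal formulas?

Yes: it is density, defined by the C4 schema □□p → □p.

Yes — defined by □□p → □p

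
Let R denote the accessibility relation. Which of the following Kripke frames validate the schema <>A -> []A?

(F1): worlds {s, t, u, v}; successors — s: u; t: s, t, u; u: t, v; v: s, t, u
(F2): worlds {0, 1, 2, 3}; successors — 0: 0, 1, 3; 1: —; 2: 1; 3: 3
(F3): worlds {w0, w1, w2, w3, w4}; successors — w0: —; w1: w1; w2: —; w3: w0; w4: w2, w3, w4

none

The schema corresponds to partial functionality: forall x forall y forall z (Rxy & Rxz -> y = z).
(F1): fails — t sees both s and t.
(F2): fails — 0 sees both 0 and 1.
(F3): fails — w4 sees both w2 and w3.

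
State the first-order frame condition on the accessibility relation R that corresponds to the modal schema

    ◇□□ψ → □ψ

This is a Sahlqvist (Geach-type) schema ◇^1□^2ψ → □^1◇^0ψ.
First-order correspondent: ∀x ∀y ∀z ((xRy ∧ xRz) → ∃w (yR²w ∧ z = w)).

∀x ∀y ∀z ((xRy ∧ xRz) → ∃w (yR²w ∧ z = w))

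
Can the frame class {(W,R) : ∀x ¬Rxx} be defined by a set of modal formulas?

If a class were modally definable it would be closed under surjective bounded morphisms (Goldblatt–Thomason).
The 5-cycle (worlds w0,w1,w2,w3,w4 with w0→w1→w2→w3→w4→w0) is irreflexive, and the map sending every world to a single reflexive point • is a surjective bounded morphism (forth: every edge maps to (•,•); back: every world has a successor). So any modal formula valid on the 5-cycle is also valid on the reflexive point, which is not irreflexive.
Hence irreflexivity is not modally definable.

No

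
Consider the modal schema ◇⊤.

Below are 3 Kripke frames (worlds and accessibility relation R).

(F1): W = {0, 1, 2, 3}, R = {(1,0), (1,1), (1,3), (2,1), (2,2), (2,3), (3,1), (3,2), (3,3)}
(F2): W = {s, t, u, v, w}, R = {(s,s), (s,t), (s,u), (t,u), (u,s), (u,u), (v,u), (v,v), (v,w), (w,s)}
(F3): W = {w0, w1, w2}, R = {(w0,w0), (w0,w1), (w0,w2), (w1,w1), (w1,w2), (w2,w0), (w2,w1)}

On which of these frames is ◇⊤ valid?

(F2), (F3)

This is the axiom for seriality; its first-order frame correspondent is ∀x ∃y Rxy.
(F1): fails — world 0 has no successor.
(F2): condition met.
(F3): condition met.
Valid on: (F2), (F3).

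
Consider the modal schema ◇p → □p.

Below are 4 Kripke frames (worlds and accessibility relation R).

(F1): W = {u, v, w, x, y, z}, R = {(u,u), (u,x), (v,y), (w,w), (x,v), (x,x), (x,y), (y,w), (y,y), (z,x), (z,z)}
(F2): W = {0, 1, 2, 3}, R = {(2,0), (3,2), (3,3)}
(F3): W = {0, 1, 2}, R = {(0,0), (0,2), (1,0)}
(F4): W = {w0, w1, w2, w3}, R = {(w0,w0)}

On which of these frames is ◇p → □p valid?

(F4)

This is the axiom for partial functionality; its first-order frame correspondent is ∀x ∀y ∀z (Rxy ∧ Rxz → y = z).
(F1): fails — u sees both u and x.
(F2): fails — 3 sees both 2 and 3.
(F3): fails — 0 sees both 0 and 2.
(F4): satisfies the condition.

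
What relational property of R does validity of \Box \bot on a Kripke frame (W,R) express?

□⊥ is valid iff no world has any successor (otherwise □⊥ fails at any world with one).
Conversely, on a frame with emptiness of R the schema holds at every world under every valuation.
So the correspondent is emptiness of R.

emptiness of R: \forall x \forall y \neg Rxy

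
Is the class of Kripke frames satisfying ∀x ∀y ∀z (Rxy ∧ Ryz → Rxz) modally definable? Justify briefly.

This is a Sahlqvist condition; the 4 axiom □p → □□p defines it.

Yes — defined by □p → □□p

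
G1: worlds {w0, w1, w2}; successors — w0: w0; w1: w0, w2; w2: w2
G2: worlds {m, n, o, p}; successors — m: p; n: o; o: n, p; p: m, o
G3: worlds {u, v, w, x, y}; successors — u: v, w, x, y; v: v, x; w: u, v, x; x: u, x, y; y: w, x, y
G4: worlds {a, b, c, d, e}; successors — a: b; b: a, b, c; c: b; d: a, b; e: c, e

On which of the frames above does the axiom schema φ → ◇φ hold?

none

This is the axiom for reflexivity; its first-order frame correspondent is ∀x Rxx.
G1: fails — world w1 does not see itself.
G2: fails — world m does not see itself.
G3: fails — world u does not see itself.
G4: fails — world a does not see itself.
Valid on no frame.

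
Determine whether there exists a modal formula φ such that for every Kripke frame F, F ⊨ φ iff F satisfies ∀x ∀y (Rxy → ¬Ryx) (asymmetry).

If a class were modally definable it would be closed under surjective bounded morphisms (Goldblatt–Thomason).
The 4-cycle (worlds a,b,c,d with a→b→c→d→a) is asymmetric. Mapping every world to a single reflexive point • is a surjective bounded morphism, and the reflexive point is not asymmetric (R•• but asymmetry requires ¬R••).
So no modal formula (or set of formulas) defines exactly the asymmetric frames.

Not modally definable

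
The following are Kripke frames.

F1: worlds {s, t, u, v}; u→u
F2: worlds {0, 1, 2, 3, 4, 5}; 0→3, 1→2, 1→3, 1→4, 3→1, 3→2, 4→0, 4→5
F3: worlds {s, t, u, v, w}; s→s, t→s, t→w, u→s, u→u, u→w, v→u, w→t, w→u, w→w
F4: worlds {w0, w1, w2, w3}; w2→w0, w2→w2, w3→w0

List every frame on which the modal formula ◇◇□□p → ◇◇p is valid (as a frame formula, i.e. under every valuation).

F1, F3

The schema corresponds to a generalized confluence (Geach) condition: ∀x ∀y (xR²y → ∃w (yR²w ∧ xR²w)).
F1: holds.
F2: fails — 0R²2 but no w with 2R²w and 0R²w.
F3: holds.
F4: fails — w2R²w0 but no w with w0R²w and w2R²w.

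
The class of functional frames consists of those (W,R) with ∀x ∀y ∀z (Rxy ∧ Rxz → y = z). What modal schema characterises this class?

◇p → □p

A defining formula is ◇p → □p (the CD axiom).
Suppose ◇p→□p is valid. Take Rxy, Rxz and set V(p)={y}. Then ◇p at x, so □p at x, so p at z, i.e. z=y.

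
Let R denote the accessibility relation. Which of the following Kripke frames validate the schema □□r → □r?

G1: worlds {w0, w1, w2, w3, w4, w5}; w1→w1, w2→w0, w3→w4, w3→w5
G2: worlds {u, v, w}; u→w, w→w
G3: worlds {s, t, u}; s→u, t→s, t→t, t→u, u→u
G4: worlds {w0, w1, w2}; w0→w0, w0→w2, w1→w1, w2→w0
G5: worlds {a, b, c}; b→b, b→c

G2, G3, G4, G5

Frame correspondent (Sahlqvist): ∀x ∀y (Rxy → ∃z (Rxz ∧ Rzy)) — i.e. density.
G1: fails — Rw3w5 but no z with Rw3z and Rzw5.
G2: satisfies the condition.
G3: satisfies the condition.
G4: satisfies the condition.
G5: satisfies the condition.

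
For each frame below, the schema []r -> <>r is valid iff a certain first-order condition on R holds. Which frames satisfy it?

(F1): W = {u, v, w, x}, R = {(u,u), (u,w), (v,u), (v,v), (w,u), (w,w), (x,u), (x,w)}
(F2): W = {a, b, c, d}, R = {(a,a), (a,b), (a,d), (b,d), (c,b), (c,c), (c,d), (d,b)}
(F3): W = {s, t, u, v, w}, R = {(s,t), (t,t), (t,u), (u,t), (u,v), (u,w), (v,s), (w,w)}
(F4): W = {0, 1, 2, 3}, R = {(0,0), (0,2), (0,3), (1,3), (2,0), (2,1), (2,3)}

Frame correspondent (Sahlqvist): forall x exists y Rxy — i.e. seriality.
(F1): holds.
(F2): holds.
(F3): holds.
(F4): fails — world 3 has no successor.

(F1), (F2), (F3)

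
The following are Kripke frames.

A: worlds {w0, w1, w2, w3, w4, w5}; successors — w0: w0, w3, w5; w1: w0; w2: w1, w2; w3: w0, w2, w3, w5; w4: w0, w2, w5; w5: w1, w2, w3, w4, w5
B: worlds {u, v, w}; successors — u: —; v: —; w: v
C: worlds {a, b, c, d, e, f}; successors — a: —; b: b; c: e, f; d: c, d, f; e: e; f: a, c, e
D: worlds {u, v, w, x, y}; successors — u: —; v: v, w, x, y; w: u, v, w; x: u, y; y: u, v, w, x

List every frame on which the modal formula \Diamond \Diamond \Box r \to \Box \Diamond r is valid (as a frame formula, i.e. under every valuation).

Frame correspondent (Sahlqvist): \forall x \forall y \forall z ((x R^2 y \wedge xRz) \to \exists w (yRw \wedge zRw)) — i.e. a generalized confluence (Geach) condition.
A: fails — w0R²w1, w0Rw5 but no w with w1Rw and w5Rw.
B: ✓.
C: fails — cR²a, cRe but no w with aRw and eRw.
D: fails — vR²u, vRv but no t with uRt and vRt.

B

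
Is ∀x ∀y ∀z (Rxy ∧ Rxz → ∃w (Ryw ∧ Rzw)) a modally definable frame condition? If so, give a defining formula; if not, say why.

Yes, by ◇□r → □◇r

The condition is convergence. A defining modal formula is ◇□r → □◇r.
Suppose ◇□r→□◇r is valid. Take Rxy, Rxz and set V(r)={w : Ryw}. Then □r at y so ◇□r at x, so □◇r at x, so ◇r at z, giving w with Rzw and Ryw.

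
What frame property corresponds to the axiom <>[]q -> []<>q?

convergence

This schema is the .2 axiom.
It corresponds to convergence: forall x forall y forall z (Rxy & Rxz -> exists w (Ryw & Rzw)).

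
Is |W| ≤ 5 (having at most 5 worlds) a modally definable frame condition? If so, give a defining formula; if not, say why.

Any modally definable frame class is closed under disjoint unions.
Any modal formula valid on each of 6 disjoint one-world frames is valid on their disjoint union (validity is preserved under disjoint unions). Each one-world frame has |W|=1≤5, but the union has |W|=6.
So the class is not modally definable.

Not modally definable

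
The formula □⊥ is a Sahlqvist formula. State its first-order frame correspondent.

□⊥ is valid iff no world has any successor (otherwise □⊥ fails at any world with one).
Conversely, any frame satisfying ∀x ∀y ¬Rxy validates the schema.
So the correspondent is emptiness of R.

Emptiness of R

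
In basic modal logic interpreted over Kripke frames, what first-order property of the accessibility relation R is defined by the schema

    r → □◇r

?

symmetry: ∀x ∀y (Rxy → Ryx)

This schema is the B axiom.
It corresponds to symmetry: ∀x ∀y (Rxy → Ryx).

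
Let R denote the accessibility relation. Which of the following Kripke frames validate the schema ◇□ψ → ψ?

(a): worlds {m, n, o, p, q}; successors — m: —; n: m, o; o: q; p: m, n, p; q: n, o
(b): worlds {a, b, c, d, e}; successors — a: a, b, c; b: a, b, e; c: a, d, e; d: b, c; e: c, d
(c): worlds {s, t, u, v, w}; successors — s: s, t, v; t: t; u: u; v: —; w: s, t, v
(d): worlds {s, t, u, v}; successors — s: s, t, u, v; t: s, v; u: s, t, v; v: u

Frame correspondent (Sahlqvist): ∀x ∀y (Rxy → Ryx) — i.e. symmetry.
(a): fails — Rpn but not Rnp.
(b): fails — Red but not Rde.
(c): fails — Rwt but not Rtw.
(d): fails — Rtv but not Rvt.

none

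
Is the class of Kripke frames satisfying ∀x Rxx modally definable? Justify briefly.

This is a Sahlqvist condition; the T axiom □r → r defines it.
Suppose □r→r is valid. At any x set V(r)={w : Rxw}. Then □r holds at x, so r holds at x, i.e. Rxx.

Definable; □r → r defines it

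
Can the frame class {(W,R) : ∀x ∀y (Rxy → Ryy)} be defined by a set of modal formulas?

Yes, by □(□r → r)

The condition is shift-reflexivity. A defining modal formula is □(□r → r).
Suppose □(□r→r) is valid. Take Rxy and set V(r)={w : Ryw}. Then at y, □r holds; since □(□r→r) at x, □r→r at y, so r at y, i.e. Ryy.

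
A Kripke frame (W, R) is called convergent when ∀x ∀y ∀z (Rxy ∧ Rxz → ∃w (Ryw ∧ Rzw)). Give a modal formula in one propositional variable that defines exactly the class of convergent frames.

A defining formula is ◇□ψ → □◇ψ (the .2 axiom).
Suppose ◇□ψ→□◇ψ is valid. Take Rxy, Rxz and set V(ψ)={w : Ryw}. Then □ψ at y so ◇□ψ at x, so □◇ψ at x, so ◇ψ at z, giving w with Rzw and Ryw.

◇□ψ → □◇ψ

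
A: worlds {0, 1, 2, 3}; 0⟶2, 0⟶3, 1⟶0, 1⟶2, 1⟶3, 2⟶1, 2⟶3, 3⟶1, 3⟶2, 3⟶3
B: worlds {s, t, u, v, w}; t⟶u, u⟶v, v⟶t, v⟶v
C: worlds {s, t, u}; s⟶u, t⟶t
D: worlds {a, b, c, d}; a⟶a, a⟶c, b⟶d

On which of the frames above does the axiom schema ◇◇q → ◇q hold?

This is the axiom for transitivity; its first-order frame correspondent is ∀x ∀y ∀z (Rxy ∧ Ryz → Rxz).
A: fails — R02 and R21 but not R01.
B: fails — Rtu and Ruv but not Rtv.
C: holds.
D: holds.

C, D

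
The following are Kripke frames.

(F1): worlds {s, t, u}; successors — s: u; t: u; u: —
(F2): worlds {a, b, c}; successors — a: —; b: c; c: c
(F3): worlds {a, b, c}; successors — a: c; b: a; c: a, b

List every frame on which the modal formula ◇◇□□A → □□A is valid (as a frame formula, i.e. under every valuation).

This is the axiom for a generalized confluence (Geach) condition; its first-order frame correspondent is ∀x ∀y ∀z ((xR²y ∧ xR²z) → ∃w (yR²w ∧ z = w)).
(F1): ✓.
(F2): ✓.
(F3): fails — aR²b, aR²a but no w with bR²w and a=w.

(F1), (F2)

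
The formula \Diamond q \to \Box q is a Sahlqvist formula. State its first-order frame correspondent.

partial functionality: \forall x \forall y \forall z (Rxy \wedge Rxz \to y = z)

Suppose ◇q→□q is valid. Take Rxy, Rxz and set V(q)={y}. Then ◇q at x, so □q at x, so q at z, i.e. z=y.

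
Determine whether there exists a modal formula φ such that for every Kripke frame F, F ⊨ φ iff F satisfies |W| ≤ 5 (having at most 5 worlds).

If a class were modally definable it would be closed under disjoint unions (Goldblatt–Thomason).
Any modal formula valid on each of 6 disjoint one-world frames is valid on their disjoint union (validity is preserved under disjoint unions). Each one-world frame has |W|=1≤5, but the union has |W|=6.
So the class is not modally definable.

No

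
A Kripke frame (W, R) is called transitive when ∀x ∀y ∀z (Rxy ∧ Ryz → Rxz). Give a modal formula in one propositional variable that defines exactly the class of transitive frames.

This is transitivity; the standard corresponding axiom is 4: □q → □□q.
Suppose □q→□□q is valid. Take Rxy, Ryz and set V(q)={w : Rxw}. Then □q at x, so □□q at x, so □q at y, so q at z, i.e. Rxz.

□q → □□q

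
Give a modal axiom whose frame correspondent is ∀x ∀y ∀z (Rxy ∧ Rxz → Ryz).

◇ψ → □◇ψ

This is the Euclidean property; the standard corresponding axiom is 5: ◇ψ → □◇ψ.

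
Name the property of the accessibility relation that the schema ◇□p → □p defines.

This is frame-equivalent to ◇p → □◇p (substitute ¬p for p and contrapose).
Suppose ◇p→□◇p is valid. Take Rxy, Rxz and set V(p)={y}. Then ◇p at x, so □◇p at x, so ◇p at z, so some w with Rzw has p; w=y, i.e. Rzy. By symmetry of the argument, Ryz.

The Euclidean property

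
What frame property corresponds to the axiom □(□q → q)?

This is the T□ axiom.
Its frame correspondent is shift-reflexivity — ∀x ∀y (Rxy → Ryy).

Shift-reflexivity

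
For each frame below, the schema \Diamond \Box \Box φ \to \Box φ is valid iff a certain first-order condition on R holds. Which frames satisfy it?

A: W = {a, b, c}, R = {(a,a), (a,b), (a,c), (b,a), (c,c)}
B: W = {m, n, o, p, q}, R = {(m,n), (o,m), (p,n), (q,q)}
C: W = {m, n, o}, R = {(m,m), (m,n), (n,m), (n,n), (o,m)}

The schema corresponds to a generalized confluence (Geach) condition: \forall x \forall y \forall z ((xRy \wedge xRz) \to \exists w (y R^2 w \wedge z = w)).
A: fails — aRc, aRa but no w with cR²w and a=w.
B: fails — mRn, mRn but no w with nR²w and n=w.
C: holds.

C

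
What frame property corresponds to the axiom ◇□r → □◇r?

Convergence

Suppose ◇□r→□◇r is valid. Take Rxy, Rxz and set V(r)={w : Ryw}. Then □r at y so ◇□r at x, so □◇r at x, so ◇r at z, giving w with Rzw and Ryw.
The converse is a direct semantic check.
So the correspondent is convergence.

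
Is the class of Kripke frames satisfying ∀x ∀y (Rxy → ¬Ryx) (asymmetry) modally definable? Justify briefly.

Not definable by any modal formula

If a class were modally definable it would be closed under surjective bounded morphisms (Goldblatt–Thomason).
The 5-cycle (worlds 0,1,2,3,4 with 0→1→2→3→4→0) is asymmetric. Mapping every world to a single reflexive point • is a surjective bounded morphism, and the reflexive point is not asymmetric (R•• but asymmetry requires ¬R••).
So no modal formula (or set of formulas) defines exactly the asymmetric frames.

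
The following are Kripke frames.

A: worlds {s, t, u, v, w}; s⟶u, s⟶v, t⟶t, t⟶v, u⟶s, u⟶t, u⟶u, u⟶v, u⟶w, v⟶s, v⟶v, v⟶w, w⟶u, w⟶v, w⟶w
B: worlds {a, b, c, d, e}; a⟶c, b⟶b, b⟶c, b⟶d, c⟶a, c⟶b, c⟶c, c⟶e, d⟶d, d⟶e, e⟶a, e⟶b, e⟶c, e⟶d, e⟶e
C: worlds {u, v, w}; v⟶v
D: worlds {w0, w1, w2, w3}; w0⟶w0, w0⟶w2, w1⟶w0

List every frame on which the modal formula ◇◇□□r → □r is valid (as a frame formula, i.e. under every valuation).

C

The schema corresponds to a generalized confluence (Geach) condition: ∀x ∀y ∀z ((xR²y ∧ xRz) → ∃w (yR²w ∧ z = w)).
A: fails — sR²t, sRu but no w* with tR²w* and u=w*.
B: fails — bR²a, bRd but no w with aR²w and d=w.
C: holds.
D: fails — w0R²w2, w0Rw0 but no w with w2R²w and w0=w.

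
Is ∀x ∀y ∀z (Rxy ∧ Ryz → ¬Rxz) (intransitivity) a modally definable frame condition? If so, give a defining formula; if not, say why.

Not modally definable

If a class were modally definable it would be closed under surjective bounded morphisms (Goldblatt–Thomason).
The 3-cycle (worlds w0,w1,w2 with w0→w1→w2→w0) is intransitive. Mapping every world to a single reflexive point • is a surjective bounded morphism; the reflexive point is not intransitive (R••∧R•• but R••).
Hence intransitivity is not modally definable.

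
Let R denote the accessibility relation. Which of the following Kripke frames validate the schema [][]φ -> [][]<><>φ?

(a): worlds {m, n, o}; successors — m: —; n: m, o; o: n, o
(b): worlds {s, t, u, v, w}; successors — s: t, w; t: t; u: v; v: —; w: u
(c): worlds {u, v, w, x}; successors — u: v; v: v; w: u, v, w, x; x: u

Frame correspondent (Sahlqvist): forall x forall z (x R^2 z -> exists w (x R^2 w & z R^2 w)) — i.e. a generalized confluence (Geach) condition.
(a): fails — oR²m but no w with oR²w and mR²w.
(b): fails — sR²u but no w* with sR²w* and uR²w*.
(c): ✓.
Valid on: (c).

(c)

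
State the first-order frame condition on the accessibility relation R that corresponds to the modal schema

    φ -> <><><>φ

This is a Sahlqvist (Geach-type) schema ◇^0□^0φ → □^0◇^3φ.
Minimal-valuation argument: fix x; take any y with xR^0y and any z with xR^0z. Set V(φ) to the set of worlds R-reachable from y in exactly 0 steps. Then □^0φ holds at y, so the antecedent holds at x; validity forces ◇^3φ at z, giving a w with zR^3w and yR^0w.
First-order correspondent: forall x exists w (x = w & x R^3 w).

forall x exists w (x = w & x R^3 w)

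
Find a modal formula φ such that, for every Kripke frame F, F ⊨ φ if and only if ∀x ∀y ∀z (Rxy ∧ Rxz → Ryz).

The condition is the Euclidean property. The 5 schema ◇p → □◇p defines it.
Suppose ◇p→□◇p is valid. Take Rxy, Rxz and set V(p)={y}. Then ◇p at x, so □◇p at x, so ◇p at z, so some w with Rzw has p; w=y, i.e. Rzy. By symmetry of the argument, Ryz.

◇p → □◇p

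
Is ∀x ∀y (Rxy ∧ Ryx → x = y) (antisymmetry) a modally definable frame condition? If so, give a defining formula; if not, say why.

Modal frame validity is preserved under surjective bounded morphisms.
The 4-cycle (worlds w0,w1,w2,w3 with w0→w1→w2→w3→w0) is antisymmetric. Sending even-indexed worlds to s and odd-indexed worlds to t is a surjective bounded morphism onto the two-world frame with s↔t, which is not antisymmetric.
Hence antisymmetry is not modally definable.

Not definable by any modal formula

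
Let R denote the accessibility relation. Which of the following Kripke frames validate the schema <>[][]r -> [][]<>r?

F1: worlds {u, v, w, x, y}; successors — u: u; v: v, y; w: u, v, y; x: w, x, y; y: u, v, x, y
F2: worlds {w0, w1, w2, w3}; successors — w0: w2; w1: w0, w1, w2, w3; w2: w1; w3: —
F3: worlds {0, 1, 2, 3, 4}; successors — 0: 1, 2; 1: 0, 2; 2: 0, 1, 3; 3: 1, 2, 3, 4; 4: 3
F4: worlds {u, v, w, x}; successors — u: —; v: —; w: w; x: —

Frame correspondent (Sahlqvist): forall x forall y forall z ((xRy & x R^2 z) -> exists w (y R^2 w & zRw)) — i.e. a generalized confluence (Geach) condition.
F1: fails — wRu, wR²v but no t with uR²t and vRt.
F2: fails — w1Rw0, w1R²w0 but no w with w0R²w and w0Rw.
F3: ✓.
F4: ✓.
Valid on: F3, F4.

F3, F4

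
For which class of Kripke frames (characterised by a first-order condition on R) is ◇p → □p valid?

Partial functionality

Suppose ◇p→□p is valid. Take Rxy, Rxz and set V(p)={y}. Then ◇p at x, so □p at x, so p at z, i.e. z=y.
Conversely, on a frame with partial functionality the schema holds at every world under every valuation.
So the correspondent is partial functionality.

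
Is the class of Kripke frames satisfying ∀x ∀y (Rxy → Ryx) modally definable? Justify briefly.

Yes: it is symmetry, defined by the B schema p → □◇p.
Suppose p→□◇p is valid. Take Rxy and set V(p)={x}. Then p at x, so □◇p at x, so ◇p at y, so some z with Ryz has p; z=x, i.e. Ryx.

Yes — defined by p → □◇p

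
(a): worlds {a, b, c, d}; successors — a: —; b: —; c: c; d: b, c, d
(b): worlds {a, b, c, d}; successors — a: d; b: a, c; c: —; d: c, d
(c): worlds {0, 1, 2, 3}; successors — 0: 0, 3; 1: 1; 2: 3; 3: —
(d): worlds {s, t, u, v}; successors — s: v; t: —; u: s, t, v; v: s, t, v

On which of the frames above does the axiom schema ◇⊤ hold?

This is the axiom for seriality; its first-order frame correspondent is ∀x ∃y Rxy.
(a): fails — world a has no successor.
(b): fails — world c has no successor.
(c): fails — world 3 has no successor.
(d): fails — world t has no successor.

none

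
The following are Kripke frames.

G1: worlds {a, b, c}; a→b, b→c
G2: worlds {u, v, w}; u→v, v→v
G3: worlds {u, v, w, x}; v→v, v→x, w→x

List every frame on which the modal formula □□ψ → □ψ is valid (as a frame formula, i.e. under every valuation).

Frame correspondent (Sahlqvist): ∀x ∀y (Rxy → ∃z (Rxz ∧ Rzy)) — i.e. density.
G1: fails — Rab but no z with Raz and Rzb.
G2: ✓.
G3: fails — Rwx but no z with Rwz and Rzx.

G2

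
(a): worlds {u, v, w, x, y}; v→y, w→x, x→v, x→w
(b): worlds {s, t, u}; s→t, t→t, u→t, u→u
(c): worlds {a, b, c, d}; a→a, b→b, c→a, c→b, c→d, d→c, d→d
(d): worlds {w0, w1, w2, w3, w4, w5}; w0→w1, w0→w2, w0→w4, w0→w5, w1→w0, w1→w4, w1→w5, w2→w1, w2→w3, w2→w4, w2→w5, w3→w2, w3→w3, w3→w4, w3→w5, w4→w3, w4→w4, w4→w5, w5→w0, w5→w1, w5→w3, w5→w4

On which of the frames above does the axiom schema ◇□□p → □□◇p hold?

(b), (d)

This is the axiom for a generalized confluence (Geach) condition; its first-order frame correspondent is ∀x ∀y ∀z ((xRy ∧ xR²z) → ∃w (yR²w ∧ zRw)).
(a): fails — xRv, xR²x but no t with vR²t and xRt.
(b): ✓.
(c): fails — cRa, cR²b but no w with aR²w and bRw.
(d): ✓.
Valid on: (b), (d).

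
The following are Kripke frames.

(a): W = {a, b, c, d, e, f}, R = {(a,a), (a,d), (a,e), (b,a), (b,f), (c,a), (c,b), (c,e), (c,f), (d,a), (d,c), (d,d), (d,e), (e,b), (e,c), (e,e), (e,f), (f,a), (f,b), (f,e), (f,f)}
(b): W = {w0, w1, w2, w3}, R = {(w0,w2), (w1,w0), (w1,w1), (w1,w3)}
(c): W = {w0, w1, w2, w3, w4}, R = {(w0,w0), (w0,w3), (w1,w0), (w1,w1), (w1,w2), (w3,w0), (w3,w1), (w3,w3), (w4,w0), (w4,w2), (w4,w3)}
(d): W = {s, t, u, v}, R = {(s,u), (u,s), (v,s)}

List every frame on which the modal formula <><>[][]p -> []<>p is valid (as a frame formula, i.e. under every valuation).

This is the axiom for a generalized confluence (Geach) condition; its first-order frame correspondent is forall x forall y forall z ((x R^2 y & xRz) -> exists w (y R^2 w & zRw)).
(a): satisfies the condition.
(b): fails — w1R²w0, w1Rw0 but no w with w0R²w and w0Rw.
(c): fails — w1R²w0, w1Rw2 but no w with w0R²w and w2Rw.
(d): satisfies the condition.

(a), (d)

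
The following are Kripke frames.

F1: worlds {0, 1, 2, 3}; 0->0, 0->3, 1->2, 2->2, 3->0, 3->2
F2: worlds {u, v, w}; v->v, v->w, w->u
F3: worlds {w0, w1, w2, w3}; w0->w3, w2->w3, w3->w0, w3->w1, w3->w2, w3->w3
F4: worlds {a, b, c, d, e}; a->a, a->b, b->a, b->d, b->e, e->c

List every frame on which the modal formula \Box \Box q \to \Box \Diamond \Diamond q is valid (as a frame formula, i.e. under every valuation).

F1

This is the axiom for a generalized confluence (Geach) condition; its first-order frame correspondent is \forall x \forall z (xRz \to \exists w (x R^2 w \wedge z R^2 w)).
F1: condition met.
F2: fails — vRw but no t with vR²t and wR²t.
F3: fails — w3Rw1 but no w with w3R²w and w1R²w.
F4: fails — bRd but no w with bR²w and dR²w.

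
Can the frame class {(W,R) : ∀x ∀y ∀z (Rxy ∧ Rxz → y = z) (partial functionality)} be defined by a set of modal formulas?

Yes — defined by ◇r → □r

The condition is partial functionality. A defining modal formula is ◇r → □r.
Suppose ◇r→□r is valid. Take Rxy, Rxz and set V(r)={y}. Then ◇r at x, so □r at x, so r at z, i.e. z=y.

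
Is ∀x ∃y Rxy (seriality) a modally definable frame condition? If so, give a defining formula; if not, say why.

Definable; □q → ◇q defines it

Yes: it is seriality, defined by the D schema □q → ◇q.
Suppose □q→◇q is valid. At any x set V(q)=W. Then □q at x, so ◇q at x, so x has a successor.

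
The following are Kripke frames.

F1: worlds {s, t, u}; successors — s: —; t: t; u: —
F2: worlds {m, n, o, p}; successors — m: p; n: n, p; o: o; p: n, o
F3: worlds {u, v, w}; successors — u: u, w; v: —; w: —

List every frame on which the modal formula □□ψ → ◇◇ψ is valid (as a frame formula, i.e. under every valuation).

F2

The schema corresponds to a generalized confluence (Geach) condition: ∀x ∃w (xR²w ∧ xR²w).
F1: fails — at s but no w with sR²w and sR²w.
F2: condition met.
F3: fails — at v but no t with vR²t and vR²t.
Valid on: F2.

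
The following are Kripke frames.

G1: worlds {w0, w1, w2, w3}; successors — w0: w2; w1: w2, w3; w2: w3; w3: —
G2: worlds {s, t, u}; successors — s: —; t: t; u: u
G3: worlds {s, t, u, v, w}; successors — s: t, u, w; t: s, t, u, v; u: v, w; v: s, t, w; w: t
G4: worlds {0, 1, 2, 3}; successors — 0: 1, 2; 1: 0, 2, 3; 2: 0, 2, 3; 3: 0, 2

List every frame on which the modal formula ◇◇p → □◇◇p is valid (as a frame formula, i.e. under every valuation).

G2

The schema corresponds to a generalized confluence (Geach) condition: ∀x ∀y ∀z ((xR²y ∧ xRz) → ∃w (y = w ∧ zR²w)).
G1: fails — w0R²w3, w0Rw2 but no w with w3=w and w2R²w.
G2: condition met.
G3: fails — sR²u, sRu but no w* with u=w* and uR²w*.
G4: fails — 1R²1, 1R0 but no w with 1=w and 0R²w.
Valid on: G2.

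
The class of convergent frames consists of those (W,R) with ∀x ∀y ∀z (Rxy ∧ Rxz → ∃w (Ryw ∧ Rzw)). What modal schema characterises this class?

◇□ψ → □◇ψ

This is convergence; the standard corresponding axiom is .2: ◇□ψ → □◇ψ.
Suppose ◇□ψ→□◇ψ is valid. Take Rxy, Rxz and set V(ψ)={w : Ryw}. Then □ψ at y so ◇□ψ at x, so □◇ψ at x, so ◇ψ at z, giving w with Rzw and Ryw.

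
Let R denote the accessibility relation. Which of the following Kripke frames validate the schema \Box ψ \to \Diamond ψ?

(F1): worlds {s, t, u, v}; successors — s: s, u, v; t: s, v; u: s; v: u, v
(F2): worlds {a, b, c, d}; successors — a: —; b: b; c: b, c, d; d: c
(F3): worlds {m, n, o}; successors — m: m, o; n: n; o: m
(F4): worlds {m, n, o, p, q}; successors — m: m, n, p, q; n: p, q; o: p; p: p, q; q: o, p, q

This is the axiom for seriality; its first-order frame correspondent is \forall x \exists y Rxy.
(F1): satisfies the condition.
(F2): fails — world a has no successor.
(F3): satisfies the condition.
(F4): satisfies the condition.

(F1), (F3), (F4)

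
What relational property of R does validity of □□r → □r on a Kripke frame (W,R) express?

Suppose □□r→□r is valid. Take Rxy and set V(r)={w : xR²w}. Then □□r at x, so □r at x, so r at y, i.e. ∃z(Rxz∧Rzy).

density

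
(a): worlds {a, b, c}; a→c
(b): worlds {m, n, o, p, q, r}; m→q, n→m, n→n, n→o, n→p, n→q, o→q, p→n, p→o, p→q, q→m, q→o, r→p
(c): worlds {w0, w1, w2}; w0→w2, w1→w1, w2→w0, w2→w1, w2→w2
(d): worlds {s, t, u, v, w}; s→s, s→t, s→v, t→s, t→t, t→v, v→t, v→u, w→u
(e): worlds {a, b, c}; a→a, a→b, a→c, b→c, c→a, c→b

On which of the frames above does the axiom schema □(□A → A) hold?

Frame correspondent (Sahlqvist): ∀x ∀y (Rxy → Ryy) — i.e. shift-reflexivity.
(a): fails — Rac but not Rcc.
(b): fails — Rno but not Roo.
(c): fails — Rw2w0 but not Rw0w0.
(d): fails — Rtv but not Rvv.
(e): fails — Rbc but not Rcc.
Valid on no frame.

none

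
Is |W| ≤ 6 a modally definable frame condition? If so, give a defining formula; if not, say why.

No

Modal frame validity is preserved under disjoint unions.
Any modal formula valid on each of 7 disjoint one-world frames is valid on their disjoint union (validity is preserved under disjoint unions). Each one-world frame has |W|=1≤6, but the union has |W|=7.
So no modal formula (or set of formulas) defines exactly the |W|≤6 frames.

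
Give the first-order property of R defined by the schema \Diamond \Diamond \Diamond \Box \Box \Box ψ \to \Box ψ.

\forall x \forall y \forall z ((x R^3 y \wedge xRz) \to \exists w (y R^3 w \wedge z = w))

This is a Sahlqvist (Geach-type) schema ◇^3□^3ψ → □^1◇^0ψ.
Minimal-valuation argument: fix x; take any y with xR^3y and any z with xR^1z. Set V(ψ) to the set of worlds R-reachable from y in exactly 3 steps. Then □^3ψ holds at y, so the antecedent holds at x; validity forces ◇^0ψ at z, giving a w with zR^0w and yR^3w.
First-order correspondent: \forall x \forall y \forall z ((x R^3 y \wedge xRz) \to \exists w (y R^3 w \wedge z = w)).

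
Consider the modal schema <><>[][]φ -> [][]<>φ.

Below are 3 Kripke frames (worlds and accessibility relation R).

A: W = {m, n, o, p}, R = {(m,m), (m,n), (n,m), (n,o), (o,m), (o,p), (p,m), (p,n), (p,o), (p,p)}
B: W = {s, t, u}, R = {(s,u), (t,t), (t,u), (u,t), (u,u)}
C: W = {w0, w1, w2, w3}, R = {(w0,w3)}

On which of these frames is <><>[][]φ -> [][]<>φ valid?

A, B, C

Frame correspondent (Sahlqvist): forall x forall y forall z ((x R^2 y & x R^2 z) -> exists w (y R^2 w & zRw)) — i.e. a generalized confluence (Geach) condition.
A: ✓.
B: ✓.
C: ✓.
Valid on: A, B, C.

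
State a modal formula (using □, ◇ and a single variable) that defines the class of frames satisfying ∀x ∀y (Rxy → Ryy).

□(□r → r)

This is shift-reflexivity; the standard corresponding axiom is T□: □(□r → r).
Suppose □(□r→r) is valid. Take Rxy and set V(r)={w : Ryw}. Then at y, □r holds; since □(□r→r) at x, □r→r at y, so r at y, i.e. Ryy.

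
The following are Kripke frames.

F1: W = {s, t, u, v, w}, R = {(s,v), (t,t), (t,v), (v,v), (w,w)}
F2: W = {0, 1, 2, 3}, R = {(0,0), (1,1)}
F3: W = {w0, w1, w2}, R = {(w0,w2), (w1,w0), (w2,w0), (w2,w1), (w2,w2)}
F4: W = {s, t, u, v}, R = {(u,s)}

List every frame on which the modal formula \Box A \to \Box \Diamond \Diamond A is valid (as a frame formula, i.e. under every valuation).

Frame correspondent (Sahlqvist): \forall x \forall z (xRz \to \exists w (xRw \wedge z R^2 w)) — i.e. a generalized confluence (Geach) condition.
F1: ✓.
F2: ✓.
F3: ✓.
F4: fails — uRs but no w with uRw and sR²w.

F1, F2, F3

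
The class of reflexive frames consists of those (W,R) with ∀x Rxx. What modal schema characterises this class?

This is reflexivity; the standard corresponding axiom is T: □s → s.
Suppose □s→s is valid. At any x set V(s)={w : Rxw}. Then □s holds at x, so s holds at x, i.e. Rxx.

□s → s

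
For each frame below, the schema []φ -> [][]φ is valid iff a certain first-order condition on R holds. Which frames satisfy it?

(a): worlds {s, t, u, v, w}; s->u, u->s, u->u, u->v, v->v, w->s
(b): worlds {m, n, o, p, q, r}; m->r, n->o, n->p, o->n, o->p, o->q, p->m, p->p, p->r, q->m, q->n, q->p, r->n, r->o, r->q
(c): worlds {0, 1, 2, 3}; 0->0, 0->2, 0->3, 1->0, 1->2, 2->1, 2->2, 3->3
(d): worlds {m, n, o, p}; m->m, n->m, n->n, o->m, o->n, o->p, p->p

Frame correspondent (Sahlqvist): forall x forall y forall z (Rxy & Ryz -> Rxz) — i.e. transitivity.
(a): fails — Rsu and Ruv but not Rsv.
(b): fails — Ron and Rno but not Roo.
(c): fails — R10 and R03 but not R13.
(d): condition met.
Valid on: (d).

(d)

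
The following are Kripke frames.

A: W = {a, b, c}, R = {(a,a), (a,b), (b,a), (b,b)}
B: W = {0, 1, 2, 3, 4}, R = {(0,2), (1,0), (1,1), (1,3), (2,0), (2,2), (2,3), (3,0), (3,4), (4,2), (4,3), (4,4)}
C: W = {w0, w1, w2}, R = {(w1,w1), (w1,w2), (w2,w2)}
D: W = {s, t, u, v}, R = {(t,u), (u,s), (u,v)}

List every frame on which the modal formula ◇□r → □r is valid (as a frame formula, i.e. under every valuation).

A

Frame correspondent (Sahlqvist): ∀x ∀y ∀z (Rxy ∧ Rxz → Ryz) — i.e. the Euclidean property.
A: holds.
B: fails — R10 and R10 but not R00.
C: fails — Rw1w2 and Rw1w1 but not Rw2w1.
D: fails — Rtu and Rtu but not Ruu.
Valid on: A.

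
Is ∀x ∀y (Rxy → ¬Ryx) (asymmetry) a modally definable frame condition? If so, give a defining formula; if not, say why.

No

Modal frame validity is preserved under surjective bounded morphisms.
The 4-cycle (worlds a,b,c,d with a→b→c→d→a) is asymmetric. Mapping every world to a single reflexive point • is a surjective bounded morphism, and the reflexive point is not asymmetric (R•• but asymmetry requires ¬R••).
So the class is not modally definable.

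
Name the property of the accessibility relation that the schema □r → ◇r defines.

This schema is the D axiom.
It corresponds to seriality: ∀x ∃y Rxy.

Seriality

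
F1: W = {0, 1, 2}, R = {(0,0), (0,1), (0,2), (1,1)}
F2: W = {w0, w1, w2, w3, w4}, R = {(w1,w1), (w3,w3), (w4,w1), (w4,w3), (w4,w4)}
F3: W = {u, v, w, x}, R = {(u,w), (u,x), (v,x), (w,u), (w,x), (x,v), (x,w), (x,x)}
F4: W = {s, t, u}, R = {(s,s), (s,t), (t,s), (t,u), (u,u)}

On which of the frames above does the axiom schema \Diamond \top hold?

This is the axiom for seriality; its first-order frame correspondent is \forall x \exists y Rxy.
F1: fails — world 2 has no successor.
F2: fails — world w0 has no successor.
F3: ✓.
F4: ✓.

F3, F4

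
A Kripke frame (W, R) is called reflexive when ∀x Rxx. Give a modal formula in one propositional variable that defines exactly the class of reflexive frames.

This is reflexivity; the standard corresponding axiom is T: □ψ → ψ.
Suppose □ψ→ψ is valid. At any x set V(ψ)={w : Rxw}. Then □ψ holds at x, so ψ holds at x, i.e. Rxx.

□ψ → ψ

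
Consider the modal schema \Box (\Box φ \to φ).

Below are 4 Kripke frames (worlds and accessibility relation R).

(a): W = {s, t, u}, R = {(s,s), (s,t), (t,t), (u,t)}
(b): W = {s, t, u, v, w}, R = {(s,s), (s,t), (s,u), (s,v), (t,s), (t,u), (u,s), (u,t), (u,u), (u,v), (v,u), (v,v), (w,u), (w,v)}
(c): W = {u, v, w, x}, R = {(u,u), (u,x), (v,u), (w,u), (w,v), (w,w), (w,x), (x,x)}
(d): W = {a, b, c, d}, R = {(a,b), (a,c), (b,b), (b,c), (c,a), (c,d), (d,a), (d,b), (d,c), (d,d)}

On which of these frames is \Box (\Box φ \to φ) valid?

This is the axiom for shift-reflexivity; its first-order frame correspondent is \forall x \forall y (Rxy \to Ryy).
(a): holds.
(b): fails — Rut but not Rtt.
(c): fails — Rwv but not Rvv.
(d): fails — Rbc but not Rcc.
Valid on: (a).

(a)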